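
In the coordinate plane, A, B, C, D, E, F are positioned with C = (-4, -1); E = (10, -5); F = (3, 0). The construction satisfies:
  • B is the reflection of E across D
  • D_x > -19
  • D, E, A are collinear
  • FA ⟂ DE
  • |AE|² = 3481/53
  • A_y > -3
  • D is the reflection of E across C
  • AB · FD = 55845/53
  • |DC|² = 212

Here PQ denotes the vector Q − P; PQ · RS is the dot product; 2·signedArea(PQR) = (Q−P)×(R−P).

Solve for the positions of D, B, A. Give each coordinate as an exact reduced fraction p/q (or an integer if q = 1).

1. D_x = -18  [D is the reflection of E across C]
2. D_y = 3  [D is the reflection of E across C]
   → D = (-18, 3)
3. B_x = -46  [B is the reflection of E across D]
4. B_y = 11  [B is the reflection of E across D]
   → B = (-46, 11)
5. A_x = 117/53  [D, E, A are collinear ∩ FA ⟂ DE]
6. A_y = -147/53  [D, E, A are collinear ∩ FA ⟂ DE]
   → A = (117/53, -147/53)

A = (117/53, -147/53)
B = (-46, 11)
D = (-18, 3)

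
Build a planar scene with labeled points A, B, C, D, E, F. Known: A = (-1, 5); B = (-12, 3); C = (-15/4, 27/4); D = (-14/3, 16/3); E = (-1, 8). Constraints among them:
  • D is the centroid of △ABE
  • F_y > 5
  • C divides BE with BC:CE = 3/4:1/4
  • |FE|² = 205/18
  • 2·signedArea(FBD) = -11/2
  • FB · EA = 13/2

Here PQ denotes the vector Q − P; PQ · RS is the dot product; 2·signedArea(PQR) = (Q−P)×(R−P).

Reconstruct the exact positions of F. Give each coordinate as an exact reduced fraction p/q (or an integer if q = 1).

F = (-17/6, 31/6)

1. F_x = -17/6  [2·signedArea(FBD) = -11/2 ∩ FB · EA = 13/2]
2. F_y = 31/6  [2·signedArea(FBD) = -11/2 ∩ FB · EA = 13/2]
   → F = (-17/6, 31/6)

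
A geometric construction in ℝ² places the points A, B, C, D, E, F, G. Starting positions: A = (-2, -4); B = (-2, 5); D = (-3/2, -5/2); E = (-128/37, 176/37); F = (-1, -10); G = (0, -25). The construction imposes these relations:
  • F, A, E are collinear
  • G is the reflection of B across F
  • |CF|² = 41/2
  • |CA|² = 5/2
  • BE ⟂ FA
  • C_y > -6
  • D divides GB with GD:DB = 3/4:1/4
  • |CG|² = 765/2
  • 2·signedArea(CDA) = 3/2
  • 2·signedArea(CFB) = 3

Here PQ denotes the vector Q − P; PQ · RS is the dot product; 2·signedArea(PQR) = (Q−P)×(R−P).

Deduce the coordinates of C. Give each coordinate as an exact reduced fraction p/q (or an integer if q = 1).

C = (-3/2, -11/2)

1. C_x = -3/2  [2·signedArea(CFB) = 3 ∩ 2·signedArea(CDA) = 3/2]
2. C_y = -11/2  [2·signedArea(CFB) = 3 ∩ 2·signedArea(CDA) = 3/2]
   → C = (-3/2, -11/2)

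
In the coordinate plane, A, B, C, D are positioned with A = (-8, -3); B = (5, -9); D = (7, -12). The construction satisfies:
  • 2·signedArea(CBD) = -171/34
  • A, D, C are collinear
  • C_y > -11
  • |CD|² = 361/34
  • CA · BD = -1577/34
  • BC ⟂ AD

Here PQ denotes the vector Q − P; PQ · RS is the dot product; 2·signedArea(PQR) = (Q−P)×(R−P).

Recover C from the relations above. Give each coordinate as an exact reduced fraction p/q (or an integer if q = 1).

1. C_x = 143/34  [A, D, C are collinear ∩ BC ⟂ AD]
2. C_y = -351/34  [A, D, C are collinear ∩ BC ⟂ AD]
   → C = (143/34, -351/34)

C = (143/34, -351/34)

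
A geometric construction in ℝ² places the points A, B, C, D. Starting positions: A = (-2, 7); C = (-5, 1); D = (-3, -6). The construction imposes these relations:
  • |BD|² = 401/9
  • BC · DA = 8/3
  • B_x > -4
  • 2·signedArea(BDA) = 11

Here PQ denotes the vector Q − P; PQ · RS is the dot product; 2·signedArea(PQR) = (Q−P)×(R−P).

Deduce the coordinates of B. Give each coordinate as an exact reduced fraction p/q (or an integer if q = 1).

B = (-10/3, 2/3)

1. B_x = -10/3  [BC · DA = 8/3 ∩ 2·signedArea(BDA) = 11]
2. B_y = 2/3  [BC · DA = 8/3 ∩ 2·signedArea(BDA) = 11]
   → B = (-10/3, 2/3)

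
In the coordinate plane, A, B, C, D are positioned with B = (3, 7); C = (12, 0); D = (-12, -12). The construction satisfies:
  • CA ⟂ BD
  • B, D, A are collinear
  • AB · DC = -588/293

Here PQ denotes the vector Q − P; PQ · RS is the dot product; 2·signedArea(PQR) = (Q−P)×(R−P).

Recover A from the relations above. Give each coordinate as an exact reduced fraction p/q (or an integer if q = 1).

A = (894/293, 2070/293)

1. A_x = 894/293  [B, D, A are collinear ∩ CA ⟂ BD]
2. A_y = 2070/293  [B, D, A are collinear ∩ CA ⟂ BD]
   → A = (894/293, 2070/293)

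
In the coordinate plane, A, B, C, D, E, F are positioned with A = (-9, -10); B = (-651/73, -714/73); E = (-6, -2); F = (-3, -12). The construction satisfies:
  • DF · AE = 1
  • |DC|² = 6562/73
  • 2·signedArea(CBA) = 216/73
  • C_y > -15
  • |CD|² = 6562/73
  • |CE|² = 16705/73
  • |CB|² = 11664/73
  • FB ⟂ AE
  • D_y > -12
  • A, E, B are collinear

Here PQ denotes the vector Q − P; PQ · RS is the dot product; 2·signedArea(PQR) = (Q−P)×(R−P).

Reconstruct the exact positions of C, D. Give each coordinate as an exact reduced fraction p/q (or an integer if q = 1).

1. C_x = 213/73  [line 16/73·x + -6/73·y + -132/73 = 0 ∩ |CB|² = 11664/73]
2. C_y = -1038/73  [line 16/73·x + -6/73·y + -132/73 = 0 ∩ |CB|² = 11664/73]
   → C = (213/73, -1038/73)
3. D_x = -6  [line -3·x + -8·y + -106 = 0 ∩ |CD|² = 6562/73]
4. D_y = -11  [line -3·x + -8·y + -106 = 0 ∩ |CD|² = 6562/73]
   → D = (-6, -11)

C = (213/73, -1038/73)
D = (-6, -11)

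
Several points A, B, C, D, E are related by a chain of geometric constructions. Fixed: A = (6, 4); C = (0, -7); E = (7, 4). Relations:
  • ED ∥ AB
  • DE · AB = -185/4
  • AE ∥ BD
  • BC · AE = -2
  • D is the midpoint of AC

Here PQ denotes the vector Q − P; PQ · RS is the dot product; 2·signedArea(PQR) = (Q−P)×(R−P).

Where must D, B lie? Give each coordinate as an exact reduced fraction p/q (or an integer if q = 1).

1. D_x = 3  [D is the midpoint of AC]
2. D_y = -3/2  [D is the midpoint of AC]
   → D = (3, -3/2)
3. B_x = 2  [AE ∥ BD ∩ ED ∥ AB]
4. B_y = -3/2  [AE ∥ BD ∩ ED ∥ AB]
   → B = (2, -3/2)

B = (2, -3/2)
D = (3, -3/2)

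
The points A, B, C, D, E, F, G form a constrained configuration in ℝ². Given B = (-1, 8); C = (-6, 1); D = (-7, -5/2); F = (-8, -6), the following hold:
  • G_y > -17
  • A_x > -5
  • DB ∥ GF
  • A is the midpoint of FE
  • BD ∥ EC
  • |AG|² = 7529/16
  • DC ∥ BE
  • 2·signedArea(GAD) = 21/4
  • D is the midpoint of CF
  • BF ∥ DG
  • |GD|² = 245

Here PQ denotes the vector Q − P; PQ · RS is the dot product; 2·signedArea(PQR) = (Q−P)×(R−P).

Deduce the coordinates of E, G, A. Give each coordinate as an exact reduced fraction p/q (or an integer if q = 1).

A = (-4, 11/4)
E = (0, 23/2)
G = (-14, -33/2)

1. E_x = 0  [BD ∥ EC ∩ DC ∥ BE]
2. E_y = 23/2  [BD ∥ EC ∩ DC ∥ BE]
   → E = (0, 23/2)
3. G_x = -14  [DB ∥ GF ∩ BF ∥ DG]
4. G_y = -33/2  [DB ∥ GF ∩ BF ∥ DG]
   → G = (-14, -33/2)
5. A_x = -4  [A is the midpoint of FE]
6. A_y = 11/4  [A is the midpoint of FE]
   → A = (-4, 11/4)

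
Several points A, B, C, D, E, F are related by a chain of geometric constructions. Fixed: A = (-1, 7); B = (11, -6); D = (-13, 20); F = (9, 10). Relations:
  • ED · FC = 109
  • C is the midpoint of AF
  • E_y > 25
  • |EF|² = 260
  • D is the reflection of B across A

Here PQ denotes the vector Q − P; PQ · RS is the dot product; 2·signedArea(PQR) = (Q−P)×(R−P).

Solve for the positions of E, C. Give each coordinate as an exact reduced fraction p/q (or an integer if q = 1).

C = (4, 17/2)
E = (7, 26)

1. C_x = 4  [C is the midpoint of AF]
2. C_y = 17/2  [C is the midpoint of AF]
   → C = (4, 17/2)
3. E_x = 7  [line 5·x + 3/2·y + -74 = 0 ∩ |EF|² = 260]
4. E_y = 26  [line 5·x + 3/2·y + -74 = 0 ∩ |EF|² = 260]
   → E = (7, 26)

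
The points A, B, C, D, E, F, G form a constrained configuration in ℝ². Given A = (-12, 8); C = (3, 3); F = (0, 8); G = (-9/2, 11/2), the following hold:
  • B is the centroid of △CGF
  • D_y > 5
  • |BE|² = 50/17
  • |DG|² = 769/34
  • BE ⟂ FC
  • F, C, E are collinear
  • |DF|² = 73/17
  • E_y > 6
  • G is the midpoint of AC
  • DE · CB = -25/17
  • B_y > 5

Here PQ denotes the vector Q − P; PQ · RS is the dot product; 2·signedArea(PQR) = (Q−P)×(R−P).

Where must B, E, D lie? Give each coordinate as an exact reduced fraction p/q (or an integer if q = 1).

1. B_x = -1/2  [B is the centroid of △CGF]
2. B_y = 11/2  [B is the centroid of △CGF]
   → B = (-1/2, 11/2)
3. E_x = 33/34  [F, C, E are collinear ∩ BE ⟂ FC]
4. E_y = 217/34  [F, C, E are collinear ∩ BE ⟂ FC]
   → E = (33/34, 217/34)
5. D_x = 4/17  [line 7/2·x + -5/2·y + 477/34 = 0 ∩ |DG|² = 769/34]
6. D_y = 101/17  [line 7/2·x + -5/2·y + 477/34 = 0 ∩ |DG|² = 769/34]
   → D = (4/17, 101/17)

B = (-1/2, 11/2)
D = (4/17, 101/17)
E = (33/34, 217/34)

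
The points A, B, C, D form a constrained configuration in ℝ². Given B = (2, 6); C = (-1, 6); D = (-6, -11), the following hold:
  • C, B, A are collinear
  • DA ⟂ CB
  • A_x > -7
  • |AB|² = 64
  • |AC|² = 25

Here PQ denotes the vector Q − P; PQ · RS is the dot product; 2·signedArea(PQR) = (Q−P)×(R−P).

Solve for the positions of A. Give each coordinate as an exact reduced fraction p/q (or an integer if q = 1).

A = (-6, 6)

1. A_x = -6  [C, B, A are collinear ∩ DA ⟂ CB]
2. A_y = 6  [C, B, A are collinear ∩ DA ⟂ CB]
   → A = (-6, 6)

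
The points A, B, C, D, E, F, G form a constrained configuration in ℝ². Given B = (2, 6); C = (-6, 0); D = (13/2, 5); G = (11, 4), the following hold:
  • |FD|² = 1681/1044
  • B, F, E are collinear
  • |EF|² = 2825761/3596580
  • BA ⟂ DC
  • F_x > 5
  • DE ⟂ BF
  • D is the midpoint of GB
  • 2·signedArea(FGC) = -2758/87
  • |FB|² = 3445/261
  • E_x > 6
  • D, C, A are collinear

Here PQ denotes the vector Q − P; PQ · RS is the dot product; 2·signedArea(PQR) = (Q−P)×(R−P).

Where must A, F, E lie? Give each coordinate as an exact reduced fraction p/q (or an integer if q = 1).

A = (86/29, 104/29)
E = (1225293/199810, 416582/99905)
F = (463/87, 394/87)

1. A_x = 86/29  [D, C, A are collinear ∩ BA ⟂ DC]
2. A_y = 104/29  [D, C, A are collinear ∩ BA ⟂ DC]
   → A = (86/29, 104/29)
3. F_x = 463/87  [line 4·x + -17·y + 4846/87 = 0 ∩ |FB|² = 3445/261]
4. F_y = 394/87  [line 4·x + -17·y + 4846/87 = 0 ∩ |FB|² = 3445/261]
   → F = (463/87, 394/87)
5. E_x = 1225293/199810  [B, F, E are collinear ∩ DE ⟂ BF]
6. E_y = 416582/99905  [B, F, E are collinear ∩ DE ⟂ BF]
   → E = (1225293/199810, 416582/99905)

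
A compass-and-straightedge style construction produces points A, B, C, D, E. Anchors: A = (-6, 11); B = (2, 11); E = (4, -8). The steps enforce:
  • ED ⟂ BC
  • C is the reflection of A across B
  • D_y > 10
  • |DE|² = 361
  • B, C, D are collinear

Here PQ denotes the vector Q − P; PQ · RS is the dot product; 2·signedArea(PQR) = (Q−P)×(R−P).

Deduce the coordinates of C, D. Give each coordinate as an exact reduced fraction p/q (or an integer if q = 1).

C = (10, 11)
D = (4, 11)

1. C_x = 10  [C is the reflection of A across B]
2. C_y = 11  [C is the reflection of A across B]
   → C = (10, 11)
3. D_x = 4  [B, C, D are collinear ∩ ED ⟂ BC]
4. D_y = 11  [B, C, D are collinear ∩ ED ⟂ BC]
   → D = (4, 11)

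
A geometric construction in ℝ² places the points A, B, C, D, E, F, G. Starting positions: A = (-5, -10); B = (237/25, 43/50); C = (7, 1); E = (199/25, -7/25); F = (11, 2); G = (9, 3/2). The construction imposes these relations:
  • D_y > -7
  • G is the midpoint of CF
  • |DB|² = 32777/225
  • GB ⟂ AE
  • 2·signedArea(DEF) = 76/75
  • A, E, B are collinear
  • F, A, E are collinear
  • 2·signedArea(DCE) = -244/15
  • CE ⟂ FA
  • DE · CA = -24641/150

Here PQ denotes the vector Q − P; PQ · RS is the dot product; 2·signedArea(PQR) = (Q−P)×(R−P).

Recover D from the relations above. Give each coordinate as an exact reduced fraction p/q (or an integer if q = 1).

D = (-1/3, -37/6)

1. D_x = -1/3  [2·signedArea(DCE) = -244/15 ∩ 2·signedArea(DEF) = 76/75]
2. D_y = -37/6  [2·signedArea(DCE) = -244/15 ∩ 2·signedArea(DEF) = 76/75]
   → D = (-1/3, -37/6)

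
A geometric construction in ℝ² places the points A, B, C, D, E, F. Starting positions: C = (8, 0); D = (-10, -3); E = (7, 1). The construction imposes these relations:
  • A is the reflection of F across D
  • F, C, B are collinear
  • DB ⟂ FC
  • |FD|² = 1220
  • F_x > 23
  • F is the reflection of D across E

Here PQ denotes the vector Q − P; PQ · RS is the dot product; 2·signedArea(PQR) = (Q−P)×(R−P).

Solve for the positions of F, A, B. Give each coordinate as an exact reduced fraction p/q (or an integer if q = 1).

1. F_x = 24  [F is the reflection of D across E]
2. F_y = 5  [F is the reflection of D across E]
   → F = (24, 5)
3. A_x = -44  [A is the reflection of F across D]
4. A_y = -11  [A is the reflection of F across D]
   → A = (-44, -11)
5. B_x = -2600/281  [F, C, B are collinear ∩ DB ⟂ FC]
6. B_y = -1515/281  [F, C, B are collinear ∩ DB ⟂ FC]
   → B = (-2600/281, -1515/281)

A = (-44, -11)
B = (-2600/281, -1515/281)
F = (24, 5)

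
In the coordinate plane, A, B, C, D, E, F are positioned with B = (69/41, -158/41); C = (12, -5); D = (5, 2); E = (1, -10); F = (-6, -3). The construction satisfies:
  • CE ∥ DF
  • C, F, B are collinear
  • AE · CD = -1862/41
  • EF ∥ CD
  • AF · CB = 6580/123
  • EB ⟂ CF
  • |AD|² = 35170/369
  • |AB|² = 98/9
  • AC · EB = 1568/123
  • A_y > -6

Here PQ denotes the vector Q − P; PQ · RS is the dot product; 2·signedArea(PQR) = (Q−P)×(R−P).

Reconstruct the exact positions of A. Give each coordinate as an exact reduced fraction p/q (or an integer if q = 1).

A = (-136/123, -691/123)

1. A_x = -136/123  [AF · CB = 6580/123 ∩ AC · EB = 1568/123]
2. A_y = -691/123  [AF · CB = 6580/123 ∩ AC · EB = 1568/123]
   → A = (-136/123, -691/123)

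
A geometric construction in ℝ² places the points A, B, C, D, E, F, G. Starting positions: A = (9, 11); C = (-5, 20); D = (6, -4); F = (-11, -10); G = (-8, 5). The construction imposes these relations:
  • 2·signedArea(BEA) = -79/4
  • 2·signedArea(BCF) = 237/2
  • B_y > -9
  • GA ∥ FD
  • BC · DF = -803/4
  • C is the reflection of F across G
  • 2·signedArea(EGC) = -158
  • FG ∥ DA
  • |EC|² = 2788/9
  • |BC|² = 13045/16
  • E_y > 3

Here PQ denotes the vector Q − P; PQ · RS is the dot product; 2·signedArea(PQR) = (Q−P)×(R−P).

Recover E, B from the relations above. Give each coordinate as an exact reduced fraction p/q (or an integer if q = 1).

1. B_x = -27/4  [2·signedArea(BCF) = 237/2 ∩ BC · DF = -803/4]
2. B_y = -17/2  [2·signedArea(BCF) = 237/2 ∩ BC · DF = -803/4]
   → B = (-27/4, -17/2)
3. E_x = 7/3  [2·signedArea(EGC) = -158 ∩ 2·signedArea(BEA) = -79/4]
4. E_y = 4  [2·signedArea(EGC) = -158 ∩ 2·signedArea(BEA) = -79/4]
   → E = (7/3, 4)

B = (-27/4, -17/2)
E = (7/3, 4)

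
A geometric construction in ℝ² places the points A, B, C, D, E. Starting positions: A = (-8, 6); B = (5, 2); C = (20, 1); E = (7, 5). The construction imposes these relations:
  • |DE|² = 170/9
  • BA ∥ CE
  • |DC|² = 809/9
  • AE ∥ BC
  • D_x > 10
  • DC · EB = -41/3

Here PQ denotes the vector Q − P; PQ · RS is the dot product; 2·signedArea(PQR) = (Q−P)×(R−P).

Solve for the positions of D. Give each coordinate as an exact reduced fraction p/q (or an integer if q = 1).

D = (32/3, 8/3)

1. D_x = 32/3  [line 2·x + 3·y + -88/3 = 0 ∩ |DE|² = 170/9]
2. D_y = 8/3  [line 2·x + 3·y + -88/3 = 0 ∩ |DE|² = 170/9]
   → D = (32/3, 8/3)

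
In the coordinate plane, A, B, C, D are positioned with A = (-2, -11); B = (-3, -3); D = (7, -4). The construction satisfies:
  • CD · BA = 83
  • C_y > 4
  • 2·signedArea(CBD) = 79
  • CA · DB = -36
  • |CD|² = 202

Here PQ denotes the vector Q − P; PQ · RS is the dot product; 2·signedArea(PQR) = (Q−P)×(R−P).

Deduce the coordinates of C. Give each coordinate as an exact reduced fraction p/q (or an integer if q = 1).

1. C_x = -4  [CD · BA = 83 ∩ CA · DB = -36]
2. C_y = 5  [CD · BA = 83 ∩ CA · DB = -36]
   → C = (-4, 5)

C = (-4, 5)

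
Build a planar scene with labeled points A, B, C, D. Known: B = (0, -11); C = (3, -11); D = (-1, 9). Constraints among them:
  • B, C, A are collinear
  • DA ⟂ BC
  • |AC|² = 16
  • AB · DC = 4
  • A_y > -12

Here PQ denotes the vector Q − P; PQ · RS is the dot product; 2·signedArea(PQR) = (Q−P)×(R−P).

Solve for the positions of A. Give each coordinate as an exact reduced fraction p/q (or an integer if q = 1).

1. A_x = -1  [B, C, A are collinear ∩ DA ⟂ BC]
2. A_y = -11  [B, C, A are collinear ∩ DA ⟂ BC]
   → A = (-1, -11)

A = (-1, -11)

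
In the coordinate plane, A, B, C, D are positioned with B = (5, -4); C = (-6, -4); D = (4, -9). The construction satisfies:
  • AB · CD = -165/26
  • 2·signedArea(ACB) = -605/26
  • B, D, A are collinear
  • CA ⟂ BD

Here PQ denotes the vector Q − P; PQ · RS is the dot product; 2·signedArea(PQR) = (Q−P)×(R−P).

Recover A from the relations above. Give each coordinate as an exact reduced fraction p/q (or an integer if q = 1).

A = (119/26, -159/26)

1. A_x = 119/26  [B, D, A are collinear ∩ CA ⟂ BD]
2. A_y = -159/26  [B, D, A are collinear ∩ CA ⟂ BD]
   → A = (119/26, -159/26)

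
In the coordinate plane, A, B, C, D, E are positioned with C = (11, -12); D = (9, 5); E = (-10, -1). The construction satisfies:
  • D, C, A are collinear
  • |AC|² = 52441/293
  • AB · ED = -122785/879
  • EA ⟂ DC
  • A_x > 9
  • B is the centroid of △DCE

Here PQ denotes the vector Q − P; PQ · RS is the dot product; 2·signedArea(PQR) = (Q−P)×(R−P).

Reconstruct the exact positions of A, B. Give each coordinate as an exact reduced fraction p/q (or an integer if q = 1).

1. A_x = 2765/293  [D, C, A are collinear ∩ EA ⟂ DC]
2. A_y = 377/293  [D, C, A are collinear ∩ EA ⟂ DC]
   → A = (2765/293, 377/293)
3. B_x = 10/3  [B is the centroid of △DCE]
4. B_y = -8/3  [B is the centroid of △DCE]
   → B = (10/3, -8/3)

A = (2765/293, 377/293)
B = (10/3, -8/3)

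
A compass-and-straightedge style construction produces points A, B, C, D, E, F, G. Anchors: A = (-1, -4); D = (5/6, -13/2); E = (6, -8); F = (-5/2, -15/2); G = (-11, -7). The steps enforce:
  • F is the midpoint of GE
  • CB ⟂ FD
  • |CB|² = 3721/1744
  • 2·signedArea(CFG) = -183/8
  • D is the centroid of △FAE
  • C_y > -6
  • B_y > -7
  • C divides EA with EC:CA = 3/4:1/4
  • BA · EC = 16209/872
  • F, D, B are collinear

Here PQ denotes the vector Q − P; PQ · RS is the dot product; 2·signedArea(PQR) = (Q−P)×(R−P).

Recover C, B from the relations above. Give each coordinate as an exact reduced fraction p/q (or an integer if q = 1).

1. C_x = 3/4  [C divides EA with EC:CA = 3/4:1/4]
2. C_y = -5  [C divides EA with EC:CA = 3/4:1/4]
   → C = (3/4, -5)
3. B_x = 255/218  [F, D, B are collinear ∩ CB ⟂ FD]
4. B_y = -1395/218  [F, D, B are collinear ∩ CB ⟂ FD]
   → B = (255/218, -1395/218)

B = (255/218, -1395/218)
C = (3/4, -5)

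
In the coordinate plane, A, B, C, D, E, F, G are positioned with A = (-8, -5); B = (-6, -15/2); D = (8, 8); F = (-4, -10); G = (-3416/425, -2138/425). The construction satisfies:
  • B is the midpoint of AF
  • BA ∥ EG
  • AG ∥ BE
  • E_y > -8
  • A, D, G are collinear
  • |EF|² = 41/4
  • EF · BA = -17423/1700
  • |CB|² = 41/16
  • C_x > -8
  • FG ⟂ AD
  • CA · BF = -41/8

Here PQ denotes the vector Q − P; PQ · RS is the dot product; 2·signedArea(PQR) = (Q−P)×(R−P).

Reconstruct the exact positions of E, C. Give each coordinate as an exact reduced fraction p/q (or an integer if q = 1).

C = (-7, -25/4)
E = (-2566/425, -6401/850)

1. E_x = -2566/425  [BA ∥ EG ∩ AG ∥ BE]
2. E_y = -6401/850  [BA ∥ EG ∩ AG ∥ BE]
   → E = (-2566/425, -6401/850)
3. C_x = -7  [line -2·x + 5/2·y + 13/8 = 0 ∩ |CB|² = 41/16]
4. C_y = -25/4  [line -2·x + 5/2·y + 13/8 = 0 ∩ |CB|² = 41/16]
   → C = (-7, -25/4)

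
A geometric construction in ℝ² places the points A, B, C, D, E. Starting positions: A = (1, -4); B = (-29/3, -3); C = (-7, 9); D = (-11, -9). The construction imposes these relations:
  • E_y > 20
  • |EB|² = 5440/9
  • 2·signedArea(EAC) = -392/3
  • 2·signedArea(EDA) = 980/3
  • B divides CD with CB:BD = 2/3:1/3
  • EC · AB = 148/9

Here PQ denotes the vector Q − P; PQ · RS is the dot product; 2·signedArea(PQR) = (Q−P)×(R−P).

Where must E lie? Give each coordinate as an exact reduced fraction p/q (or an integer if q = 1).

1. E_x = -13/3  [2·signedArea(EAC) = -392/3 ∩ 2·signedArea(EDA) = 980/3]
2. E_y = 21  [2·signedArea(EAC) = -392/3 ∩ 2·signedArea(EDA) = 980/3]
   → E = (-13/3, 21)

E = (-13/3, 21)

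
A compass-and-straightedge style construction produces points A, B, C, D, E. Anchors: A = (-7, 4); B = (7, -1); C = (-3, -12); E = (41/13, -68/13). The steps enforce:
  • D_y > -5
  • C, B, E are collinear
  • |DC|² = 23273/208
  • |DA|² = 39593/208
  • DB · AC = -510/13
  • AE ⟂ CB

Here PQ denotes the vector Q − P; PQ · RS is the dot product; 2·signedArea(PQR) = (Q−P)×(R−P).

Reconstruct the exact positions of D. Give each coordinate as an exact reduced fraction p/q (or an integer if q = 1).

1. D_x = 107/26  [line -4·x + 16·y + 1082/13 = 0 ∩ |DA|² = 39593/208]
2. D_y = -217/52  [line -4·x + 16·y + 1082/13 = 0 ∩ |DA|² = 39593/208]
   → D = (107/26, -217/52)

D = (107/26, -217/52)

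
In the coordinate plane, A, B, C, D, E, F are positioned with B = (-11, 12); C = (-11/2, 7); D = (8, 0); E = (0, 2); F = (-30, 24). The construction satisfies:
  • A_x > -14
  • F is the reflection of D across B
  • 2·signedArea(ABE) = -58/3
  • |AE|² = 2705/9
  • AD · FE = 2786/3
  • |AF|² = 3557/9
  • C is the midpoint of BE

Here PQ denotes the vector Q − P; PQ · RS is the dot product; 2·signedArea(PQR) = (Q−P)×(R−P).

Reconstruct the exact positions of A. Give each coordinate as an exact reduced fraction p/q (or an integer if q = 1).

1. A_x = -41/3  [2·signedArea(ABE) = -58/3 ∩ AD · FE = 2786/3]
2. A_y = 38/3  [2·signedArea(ABE) = -58/3 ∩ AD · FE = 2786/3]
   → A = (-41/3, 38/3)

A = (-41/3, 38/3)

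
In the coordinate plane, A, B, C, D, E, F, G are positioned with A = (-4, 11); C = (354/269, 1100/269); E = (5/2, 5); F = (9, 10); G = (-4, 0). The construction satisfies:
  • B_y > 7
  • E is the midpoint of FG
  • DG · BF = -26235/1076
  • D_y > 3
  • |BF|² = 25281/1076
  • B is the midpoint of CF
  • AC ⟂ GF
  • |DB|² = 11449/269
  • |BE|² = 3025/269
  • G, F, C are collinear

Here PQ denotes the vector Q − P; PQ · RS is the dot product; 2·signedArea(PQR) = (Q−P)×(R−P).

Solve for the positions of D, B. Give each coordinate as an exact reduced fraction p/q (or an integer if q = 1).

1. B_x = 2775/538  [B is the midpoint of CF]
2. B_y = 1895/269  [B is the midpoint of CF]
   → B = (2775/538, 1895/269)
3. D_x = -7/538  [line -2067/538·x + -795/269·y + 9699/1076 = 0 ∩ |DB|² = 11449/269]
4. D_y = 825/269  [line -2067/538·x + -795/269·y + 9699/1076 = 0 ∩ |DB|² = 11449/269]
   → D = (-7/538, 825/269)

B = (2775/538, 1895/269)
D = (-7/538, 825/269)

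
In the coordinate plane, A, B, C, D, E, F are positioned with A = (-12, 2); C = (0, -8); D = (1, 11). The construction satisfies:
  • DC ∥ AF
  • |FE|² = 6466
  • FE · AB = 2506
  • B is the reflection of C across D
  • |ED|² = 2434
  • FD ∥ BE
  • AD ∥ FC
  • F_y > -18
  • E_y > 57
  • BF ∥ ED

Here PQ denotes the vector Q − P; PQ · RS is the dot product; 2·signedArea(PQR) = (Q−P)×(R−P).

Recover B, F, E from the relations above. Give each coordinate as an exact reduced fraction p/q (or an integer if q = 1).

1. B_x = 2  [B is the reflection of C across D]
2. B_y = 30  [B is the reflection of C across D]
   → B = (2, 30)
3. F_x = -13  [AD ∥ FC ∩ DC ∥ AF]
4. F_y = -17  [AD ∥ FC ∩ DC ∥ AF]
   → F = (-13, -17)
5. E_x = 16  [BF ∥ ED ∩ FD ∥ BE]
6. E_y = 58  [BF ∥ ED ∩ FD ∥ BE]
   → E = (16, 58)

B = (2, 30)
E = (16, 58)
F = (-13, -17)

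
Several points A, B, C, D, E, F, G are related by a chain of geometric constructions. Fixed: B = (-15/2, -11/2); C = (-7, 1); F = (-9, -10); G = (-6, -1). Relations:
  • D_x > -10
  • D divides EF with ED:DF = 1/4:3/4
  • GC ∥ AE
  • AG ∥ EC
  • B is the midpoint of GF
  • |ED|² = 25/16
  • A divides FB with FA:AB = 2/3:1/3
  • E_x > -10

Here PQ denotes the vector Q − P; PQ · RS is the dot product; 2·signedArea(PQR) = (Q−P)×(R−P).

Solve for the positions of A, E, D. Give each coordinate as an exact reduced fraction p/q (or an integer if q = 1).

A = (-8, -7)
D = (-9, -25/4)
E = (-9, -5)

1. A_x = -8  [A divides FB with FA:AB = 2/3:1/3]
2. A_y = -7  [A divides FB with FA:AB = 2/3:1/3]
   → A = (-8, -7)
3. E_x = -9  [AG ∥ EC ∩ GC ∥ AE]
4. E_y = -5  [AG ∥ EC ∩ GC ∥ AE]
   → E = (-9, -5)
5. D_x = -9  [D divides EF with ED:DF = 1/4:3/4]
6. D_y = -25/4  [D divides EF with ED:DF = 1/4:3/4]
   → D = (-9, -25/4)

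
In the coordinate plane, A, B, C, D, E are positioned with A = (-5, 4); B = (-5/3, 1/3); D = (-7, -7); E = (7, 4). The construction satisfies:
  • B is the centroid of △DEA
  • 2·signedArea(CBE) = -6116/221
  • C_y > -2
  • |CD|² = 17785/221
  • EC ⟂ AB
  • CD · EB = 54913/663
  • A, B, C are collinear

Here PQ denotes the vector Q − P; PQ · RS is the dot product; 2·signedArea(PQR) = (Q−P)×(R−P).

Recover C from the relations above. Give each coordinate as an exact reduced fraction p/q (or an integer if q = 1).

C = (95/221, -436/221)

1. C_x = 95/221  [A, B, C are collinear ∩ EC ⟂ AB]
2. C_y = -436/221  [A, B, C are collinear ∩ EC ⟂ AB]
   → C = (95/221, -436/221)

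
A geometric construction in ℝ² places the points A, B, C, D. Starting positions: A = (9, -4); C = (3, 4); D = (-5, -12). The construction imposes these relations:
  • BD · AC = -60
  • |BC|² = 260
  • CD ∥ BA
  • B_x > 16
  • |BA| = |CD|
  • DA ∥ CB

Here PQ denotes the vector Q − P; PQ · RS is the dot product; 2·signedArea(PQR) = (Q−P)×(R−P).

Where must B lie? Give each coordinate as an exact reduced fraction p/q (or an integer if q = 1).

B = (17, 12)

1. B_x = 17  [CD ∥ BA ∩ DA ∥ CB]
2. B_y = 12  [CD ∥ BA ∩ DA ∥ CB]
   → B = (17, 12)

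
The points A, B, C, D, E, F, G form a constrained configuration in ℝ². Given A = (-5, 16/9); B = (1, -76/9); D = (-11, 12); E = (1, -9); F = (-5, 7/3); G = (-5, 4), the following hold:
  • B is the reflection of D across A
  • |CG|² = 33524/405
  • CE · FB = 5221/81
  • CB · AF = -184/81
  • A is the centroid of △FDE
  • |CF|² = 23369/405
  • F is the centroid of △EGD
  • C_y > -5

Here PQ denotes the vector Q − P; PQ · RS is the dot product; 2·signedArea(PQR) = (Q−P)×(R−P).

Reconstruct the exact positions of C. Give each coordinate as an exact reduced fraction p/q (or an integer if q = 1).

C = (-7/5, -196/45)

1. C_x = -7/5  [CE · FB = 5221/81 ∩ CB · AF = -184/81]
2. C_y = -196/45  [CE · FB = 5221/81 ∩ CB · AF = -184/81]
   → C = (-7/5, -196/45)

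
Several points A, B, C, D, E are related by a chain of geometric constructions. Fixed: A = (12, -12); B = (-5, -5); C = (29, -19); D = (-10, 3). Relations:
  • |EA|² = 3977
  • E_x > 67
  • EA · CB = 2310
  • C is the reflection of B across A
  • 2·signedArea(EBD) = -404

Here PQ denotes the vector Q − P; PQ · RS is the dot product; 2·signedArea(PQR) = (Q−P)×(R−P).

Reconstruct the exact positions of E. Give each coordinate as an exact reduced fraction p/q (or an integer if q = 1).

1. E_x = 68  [2·signedArea(EBD) = -404 ∩ EA · CB = 2310]
2. E_y = -41  [2·signedArea(EBD) = -404 ∩ EA · CB = 2310]
   → E = (68, -41)

E = (68, -41)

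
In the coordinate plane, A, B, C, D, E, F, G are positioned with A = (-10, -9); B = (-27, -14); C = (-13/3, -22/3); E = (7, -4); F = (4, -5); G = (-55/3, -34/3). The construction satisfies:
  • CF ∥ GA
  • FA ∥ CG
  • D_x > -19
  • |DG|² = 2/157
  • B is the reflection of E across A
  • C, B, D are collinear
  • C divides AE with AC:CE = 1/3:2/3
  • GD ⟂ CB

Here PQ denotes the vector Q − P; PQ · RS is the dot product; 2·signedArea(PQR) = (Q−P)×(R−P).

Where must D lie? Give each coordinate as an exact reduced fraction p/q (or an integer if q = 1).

D = (-8620/471, -5389/471)

1. D_x = -8620/471  [C, B, D are collinear ∩ GD ⟂ CB]
2. D_y = -5389/471  [C, B, D are collinear ∩ GD ⟂ CB]
   → D = (-8620/471, -5389/471)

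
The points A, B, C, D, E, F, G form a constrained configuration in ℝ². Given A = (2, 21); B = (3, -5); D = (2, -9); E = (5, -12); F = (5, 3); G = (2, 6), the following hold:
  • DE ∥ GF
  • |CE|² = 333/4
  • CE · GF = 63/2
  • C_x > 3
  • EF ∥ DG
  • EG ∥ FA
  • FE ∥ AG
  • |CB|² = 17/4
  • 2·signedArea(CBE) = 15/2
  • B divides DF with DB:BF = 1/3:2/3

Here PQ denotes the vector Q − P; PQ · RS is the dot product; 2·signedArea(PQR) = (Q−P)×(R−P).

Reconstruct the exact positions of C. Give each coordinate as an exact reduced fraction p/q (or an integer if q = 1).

C = (7/2, -3)

1. C_x = 7/2  [2·signedArea(CBE) = 15/2 ∩ CE · GF = 63/2]
2. C_y = -3  [2·signedArea(CBE) = 15/2 ∩ CE · GF = 63/2]
   → C = (7/2, -3)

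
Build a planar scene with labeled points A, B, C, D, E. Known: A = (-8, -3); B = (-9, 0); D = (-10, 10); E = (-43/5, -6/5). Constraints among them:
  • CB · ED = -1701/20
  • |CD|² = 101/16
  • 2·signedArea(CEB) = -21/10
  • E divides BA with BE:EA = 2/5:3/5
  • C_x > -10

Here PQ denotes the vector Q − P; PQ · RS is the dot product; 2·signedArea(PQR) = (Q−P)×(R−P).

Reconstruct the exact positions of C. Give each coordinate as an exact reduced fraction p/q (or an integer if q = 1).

C = (-39/4, 15/2)

1. C_x = -39/4  [2·signedArea(CEB) = -21/10 ∩ CB · ED = -1701/20]
2. C_y = 15/2  [2·signedArea(CEB) = -21/10 ∩ CB · ED = -1701/20]
   → C = (-39/4, 15/2)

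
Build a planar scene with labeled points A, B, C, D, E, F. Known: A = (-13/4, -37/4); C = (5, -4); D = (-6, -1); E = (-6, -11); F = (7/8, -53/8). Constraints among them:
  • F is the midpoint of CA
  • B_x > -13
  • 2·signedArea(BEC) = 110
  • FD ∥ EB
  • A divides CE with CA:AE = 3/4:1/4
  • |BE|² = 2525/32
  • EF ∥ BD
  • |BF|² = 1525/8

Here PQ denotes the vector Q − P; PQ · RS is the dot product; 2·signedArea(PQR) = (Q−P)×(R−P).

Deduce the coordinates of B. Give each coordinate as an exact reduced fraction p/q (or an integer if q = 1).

1. B_x = -103/8  [EF ∥ BD ∩ FD ∥ EB]
2. B_y = -43/8  [EF ∥ BD ∩ FD ∥ EB]
   → B = (-103/8, -43/8)

B = (-103/8, -43/8)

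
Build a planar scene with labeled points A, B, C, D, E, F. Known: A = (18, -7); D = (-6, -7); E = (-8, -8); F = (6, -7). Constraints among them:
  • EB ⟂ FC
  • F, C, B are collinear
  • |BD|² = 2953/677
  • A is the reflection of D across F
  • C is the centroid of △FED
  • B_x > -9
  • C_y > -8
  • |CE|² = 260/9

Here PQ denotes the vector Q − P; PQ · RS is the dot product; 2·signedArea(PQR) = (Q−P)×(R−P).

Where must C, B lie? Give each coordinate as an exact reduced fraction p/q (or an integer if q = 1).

B = (-5428/677, -5104/677)
C = (-8/3, -22/3)

1. C_x = -8/3  [C is the centroid of △FED]
2. C_y = -22/3  [C is the centroid of △FED]
   → C = (-8/3, -22/3)
3. B_x = -5428/677  [F, C, B are collinear ∩ EB ⟂ FC]
4. B_y = -5104/677  [F, C, B are collinear ∩ EB ⟂ FC]
   → B = (-5428/677, -5104/677)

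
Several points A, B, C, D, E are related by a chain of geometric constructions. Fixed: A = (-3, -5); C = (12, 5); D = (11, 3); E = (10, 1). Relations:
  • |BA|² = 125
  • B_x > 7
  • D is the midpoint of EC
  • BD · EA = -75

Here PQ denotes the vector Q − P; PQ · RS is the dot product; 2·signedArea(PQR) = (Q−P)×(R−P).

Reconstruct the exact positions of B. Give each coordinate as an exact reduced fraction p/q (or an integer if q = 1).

1. B_x = 8  [line 13·x + 6·y + -86 = 0 ∩ |BA|² = 125]
2. B_y = -3  [line 13·x + 6·y + -86 = 0 ∩ |BA|² = 125]
   → B = (8, -3)

B = (8, -3)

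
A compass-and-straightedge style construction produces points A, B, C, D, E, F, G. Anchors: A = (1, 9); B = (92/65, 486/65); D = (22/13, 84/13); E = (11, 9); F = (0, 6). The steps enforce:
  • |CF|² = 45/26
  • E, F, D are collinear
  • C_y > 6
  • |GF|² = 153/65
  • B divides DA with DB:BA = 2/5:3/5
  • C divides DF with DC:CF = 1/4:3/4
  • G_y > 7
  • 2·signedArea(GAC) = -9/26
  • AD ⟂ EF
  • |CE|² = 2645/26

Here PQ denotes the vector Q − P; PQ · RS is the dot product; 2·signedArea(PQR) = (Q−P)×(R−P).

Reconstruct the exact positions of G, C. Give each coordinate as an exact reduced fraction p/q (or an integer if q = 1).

C = (33/26, 165/26)
G = (69/65, 462/65)

1. C_x = 33/26  [C divides DF with DC:CF = 1/4:3/4]
2. C_y = 165/26  [C divides DF with DC:CF = 1/4:3/4]
   → C = (33/26, 165/26)
3. G_x = 69/65  [line 69/26·x + 7/26·y + -123/26 = 0 ∩ |GF|² = 153/65]
4. G_y = 462/65  [line 69/26·x + 7/26·y + -123/26 = 0 ∩ |GF|² = 153/65]
   → G = (69/65, 462/65)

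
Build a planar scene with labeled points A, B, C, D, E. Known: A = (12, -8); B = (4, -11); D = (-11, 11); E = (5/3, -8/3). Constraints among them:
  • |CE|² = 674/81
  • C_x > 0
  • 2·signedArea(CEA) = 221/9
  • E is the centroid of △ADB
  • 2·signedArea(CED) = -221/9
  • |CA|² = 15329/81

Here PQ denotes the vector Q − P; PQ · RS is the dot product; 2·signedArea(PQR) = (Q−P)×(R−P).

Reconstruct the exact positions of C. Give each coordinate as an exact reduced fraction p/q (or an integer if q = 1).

1. C_x = 8/9  [2·signedArea(CED) = -221/9 ∩ 2·signedArea(CEA) = 221/9]
2. C_y = 1/9  [2·signedArea(CED) = -221/9 ∩ 2·signedArea(CEA) = 221/9]
   → C = (8/9, 1/9)

C = (8/9, 1/9)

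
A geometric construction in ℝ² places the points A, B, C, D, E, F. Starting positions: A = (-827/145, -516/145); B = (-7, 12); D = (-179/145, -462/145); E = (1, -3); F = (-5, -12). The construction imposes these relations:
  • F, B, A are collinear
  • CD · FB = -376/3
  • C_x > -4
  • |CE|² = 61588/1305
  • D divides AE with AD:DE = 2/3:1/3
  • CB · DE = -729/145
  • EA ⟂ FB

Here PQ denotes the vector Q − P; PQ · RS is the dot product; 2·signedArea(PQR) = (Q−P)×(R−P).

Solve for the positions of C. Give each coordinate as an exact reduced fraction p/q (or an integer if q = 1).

1. C_x = -1697/435  [CB · DE = -729/145 ∩ CD · FB = -376/3]
2. C_y = 263/145  [CB · DE = -729/145 ∩ CD · FB = -376/3]
   → C = (-1697/435, 263/145)

C = (-1697/435, 263/145)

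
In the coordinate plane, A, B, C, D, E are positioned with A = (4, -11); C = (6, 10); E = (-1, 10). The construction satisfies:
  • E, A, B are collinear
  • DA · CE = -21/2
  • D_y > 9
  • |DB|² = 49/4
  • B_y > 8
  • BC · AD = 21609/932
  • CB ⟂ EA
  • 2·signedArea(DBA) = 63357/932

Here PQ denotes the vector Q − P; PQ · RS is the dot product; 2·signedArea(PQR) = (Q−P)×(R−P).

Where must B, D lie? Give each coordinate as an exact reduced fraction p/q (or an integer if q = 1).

B = (-291/466, 3925/466)
D = (5/2, 10)

1. B_x = -291/466  [E, A, B are collinear ∩ CB ⟂ EA]
2. B_y = 3925/466  [E, A, B are collinear ∩ CB ⟂ EA]
   → B = (-291/466, 3925/466)
3. D_x = 5/2  [2·signedArea(DBA) = 63357/932 ∩ DA · CE = -21/2]
4. D_y = 10  [2·signedArea(DBA) = 63357/932 ∩ DA · CE = -21/2]
   → D = (5/2, 10)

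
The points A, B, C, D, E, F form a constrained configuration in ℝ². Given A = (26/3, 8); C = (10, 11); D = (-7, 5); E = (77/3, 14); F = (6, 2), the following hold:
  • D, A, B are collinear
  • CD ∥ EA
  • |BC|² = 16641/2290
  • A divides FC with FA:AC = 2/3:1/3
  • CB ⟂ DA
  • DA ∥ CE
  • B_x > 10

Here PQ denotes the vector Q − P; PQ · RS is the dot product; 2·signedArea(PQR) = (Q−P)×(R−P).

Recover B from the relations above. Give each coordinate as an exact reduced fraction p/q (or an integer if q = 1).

B = (24061/2290, 19127/2290)

1. B_x = 24061/2290  [D, A, B are collinear ∩ CB ⟂ DA]
2. B_y = 19127/2290  [D, A, B are collinear ∩ CB ⟂ DA]
   → B = (24061/2290, 19127/2290)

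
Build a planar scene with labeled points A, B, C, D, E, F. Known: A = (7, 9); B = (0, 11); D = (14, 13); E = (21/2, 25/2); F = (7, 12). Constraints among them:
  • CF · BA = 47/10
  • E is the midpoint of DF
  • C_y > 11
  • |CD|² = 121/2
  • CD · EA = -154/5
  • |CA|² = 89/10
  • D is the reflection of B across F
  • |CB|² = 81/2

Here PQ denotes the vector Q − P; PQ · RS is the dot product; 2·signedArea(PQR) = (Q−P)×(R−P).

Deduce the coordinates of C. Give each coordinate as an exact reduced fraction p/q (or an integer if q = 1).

1. C_x = 63/10  [CF · BA = 47/10 ∩ CD · EA = -154/5]
2. C_y = 119/10  [CF · BA = 47/10 ∩ CD · EA = -154/5]
   → C = (63/10, 119/10)

C = (63/10, 119/10)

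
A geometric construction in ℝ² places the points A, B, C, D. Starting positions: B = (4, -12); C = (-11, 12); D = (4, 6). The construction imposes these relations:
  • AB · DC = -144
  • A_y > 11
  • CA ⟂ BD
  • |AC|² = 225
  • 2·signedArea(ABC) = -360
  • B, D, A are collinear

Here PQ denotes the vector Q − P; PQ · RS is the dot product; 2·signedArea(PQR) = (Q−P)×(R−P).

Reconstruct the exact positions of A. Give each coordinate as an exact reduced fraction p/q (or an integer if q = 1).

1. A_x = 4  [B, D, A are collinear ∩ CA ⟂ BD]
2. A_y = 12  [B, D, A are collinear ∩ CA ⟂ BD]
   → A = (4, 12)

A = (4, 12)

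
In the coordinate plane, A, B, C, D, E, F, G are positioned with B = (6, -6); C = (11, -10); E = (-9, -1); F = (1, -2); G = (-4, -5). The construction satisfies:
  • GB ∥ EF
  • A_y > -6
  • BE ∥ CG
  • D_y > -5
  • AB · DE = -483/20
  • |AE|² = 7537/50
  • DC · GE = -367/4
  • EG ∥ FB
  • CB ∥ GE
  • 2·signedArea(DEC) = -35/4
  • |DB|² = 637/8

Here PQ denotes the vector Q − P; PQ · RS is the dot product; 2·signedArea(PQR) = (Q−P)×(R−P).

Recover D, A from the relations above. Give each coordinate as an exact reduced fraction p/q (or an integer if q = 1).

A = (5/2, -53/10)
D = (-11/4, -17/4)

1. D_x = -11/4  [DC · GE = -367/4 ∩ 2·signedArea(DEC) = -35/4]
2. D_y = -17/4  [DC · GE = -367/4 ∩ 2·signedArea(DEC) = -35/4]
   → D = (-11/4, -17/4)
3. A_x = 5/2  [line 25/4·x + -13/4·y + -657/20 = 0 ∩ |AE|² = 7537/50]
4. A_y = -53/10  [line 25/4·x + -13/4·y + -657/20 = 0 ∩ |AE|² = 7537/50]
   → A = (5/2, -53/10)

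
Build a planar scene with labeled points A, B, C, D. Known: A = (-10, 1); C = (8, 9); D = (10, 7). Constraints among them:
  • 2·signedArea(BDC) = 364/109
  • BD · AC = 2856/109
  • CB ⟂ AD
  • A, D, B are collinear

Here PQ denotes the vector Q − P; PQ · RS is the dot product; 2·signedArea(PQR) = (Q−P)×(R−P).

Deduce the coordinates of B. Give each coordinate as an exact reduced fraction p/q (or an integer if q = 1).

B = (950/109, 721/109)

1. B_x = 950/109  [A, D, B are collinear ∩ CB ⟂ AD]
2. B_y = 721/109  [A, D, B are collinear ∩ CB ⟂ AD]
   → B = (950/109, 721/109)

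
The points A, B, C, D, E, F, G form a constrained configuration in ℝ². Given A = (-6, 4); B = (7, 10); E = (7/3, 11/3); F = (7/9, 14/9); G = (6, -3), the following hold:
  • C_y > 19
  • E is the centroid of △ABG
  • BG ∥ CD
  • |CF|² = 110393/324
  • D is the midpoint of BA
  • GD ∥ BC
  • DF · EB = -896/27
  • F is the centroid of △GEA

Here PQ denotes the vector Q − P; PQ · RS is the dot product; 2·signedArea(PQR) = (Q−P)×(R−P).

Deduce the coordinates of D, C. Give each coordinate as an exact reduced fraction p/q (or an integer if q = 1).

1. D_x = 1/2  [D is the midpoint of BA]
2. D_y = 7  [D is the midpoint of BA]
   → D = (1/2, 7)
3. C_x = 3/2  [BG ∥ CD ∩ GD ∥ BC]
4. C_y = 20  [BG ∥ CD ∩ GD ∥ BC]
   → C = (3/2, 20)

C = (3/2, 20)
D = (1/2, 7)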